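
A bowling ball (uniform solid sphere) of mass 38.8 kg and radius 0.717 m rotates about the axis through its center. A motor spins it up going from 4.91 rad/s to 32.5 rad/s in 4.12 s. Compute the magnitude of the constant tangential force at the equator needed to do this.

I = (2/5)MR² = (2/5)(38.8)(0.717)² = 7.979 kg·m².
α = Δω/Δt = (32.5 − 4.91)/4.12 = 6.697 rad/s².
The required torque is τ = Iα = (7.979)(6.697) = 53.43 N·m.
A tangential force at the equator gives τ = FR, so F = τ/R = 53.43/0.717 = 74.52 N.

F ≈ 74.5 N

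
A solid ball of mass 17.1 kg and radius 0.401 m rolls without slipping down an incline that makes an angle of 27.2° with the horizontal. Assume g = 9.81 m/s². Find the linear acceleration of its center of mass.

Translation along the incline: Mg sinθ − f = Ma.
Rotation about the center: fR = Iα with I = (2/5)MR². No-slip gives a = αR, so f = (I/R²)a = (2/5)M a.
Substituting: Mg sinθ = (1 + 0.4000)Ma, so a = g sinθ/(1 + 0.4000) = (9.81) sin 27.2° / 1.400 = 3.203 m/s².

a ≈ 3.20 m/s²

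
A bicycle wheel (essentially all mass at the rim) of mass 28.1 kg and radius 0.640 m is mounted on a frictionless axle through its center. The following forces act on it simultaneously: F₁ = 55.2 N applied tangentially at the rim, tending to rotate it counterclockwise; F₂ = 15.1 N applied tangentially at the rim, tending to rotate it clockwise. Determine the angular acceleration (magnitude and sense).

α ≈ 2.23 rad/s², counterclockwise

I = MR² = (28.1)(0.640)² = 11.51 kg·m².
Taking counterclockwise as positive: τ₁ = +(55.2)(0.640) = +35.33 N·m; τ₂ = −(15.1)(0.640) = −9.664 N·m.
Net torque τ = 25.66 N·m.
α = τ/I = 25.66/11.51 = 2.230 rad/s².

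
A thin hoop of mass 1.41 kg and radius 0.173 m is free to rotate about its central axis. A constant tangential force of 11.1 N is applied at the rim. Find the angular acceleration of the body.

I = MR² = (1.41)(0.173)² = 0.04220 kg·m².
τ = F R = (11.1)(0.173) = 1.920 N·m.
From τ = Iα: α = 1.920/0.04220 = 45.50 rad/s².

α ≈ 45.5 rad/s²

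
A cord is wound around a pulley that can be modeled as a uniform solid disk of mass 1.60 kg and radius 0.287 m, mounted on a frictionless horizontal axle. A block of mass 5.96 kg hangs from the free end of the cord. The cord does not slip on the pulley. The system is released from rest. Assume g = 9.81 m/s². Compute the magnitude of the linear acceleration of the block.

a ≈ 8.65 m/s²

I = ½MR² = (1/2)(1.60)(0.287)² = 0.06590 kg·m².
Block: mg − T = ma. Pulley: TR = Iα. No-slip: a = αR, so T = (I/R²)a = 0.8000·a.
Then mg = (m + 0.8000)a, so a = (5.96)(9.81)/(5.96 + 0.8000) = 8.649 m/s².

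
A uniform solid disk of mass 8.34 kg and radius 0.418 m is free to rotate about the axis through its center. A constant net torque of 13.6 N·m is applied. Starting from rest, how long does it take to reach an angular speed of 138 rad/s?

t ≈ 7.39 s

I = ½MR² = (1/2)(8.34)(0.418)² = 0.7286 kg·m².
α = τ/I = 13.6/0.7286 = 18.67 rad/s².
ω = αt ⇒ t = ω/α = 138/18.67 = 7.393 s.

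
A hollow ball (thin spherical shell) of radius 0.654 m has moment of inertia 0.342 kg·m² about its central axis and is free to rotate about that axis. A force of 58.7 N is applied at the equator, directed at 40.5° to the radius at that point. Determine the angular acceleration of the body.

α ≈ 72.9 rad/s²

Only the tangential component produces torque: τ = F R sinθ = (58.7)(0.654) sin 40.5° = 24.93 N·m.
Newton's second law for rotation, τ = Iα, gives α = τ/I = 24.93/0.3420 = 72.90 rad/s².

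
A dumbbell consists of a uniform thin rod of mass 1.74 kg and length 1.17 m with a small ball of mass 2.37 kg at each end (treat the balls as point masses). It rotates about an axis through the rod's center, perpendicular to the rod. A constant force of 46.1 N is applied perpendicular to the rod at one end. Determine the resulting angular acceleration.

α ≈ 14.8 rad/s²

I_rod = (1/12)ML² = (1/12)(1.74)(1.17)² = 0.1985 kg·m².
I_balls = 2·m·(L/2)² = 2(2.37)(0.5850)² = 1.622 kg·m².
Total I = 1.821 kg·m².
τ = F·(L/2) = (46.1)(0.585) = 26.97 N·m.
α = τ/I = 26.97/1.821 = 14.81 rad/s².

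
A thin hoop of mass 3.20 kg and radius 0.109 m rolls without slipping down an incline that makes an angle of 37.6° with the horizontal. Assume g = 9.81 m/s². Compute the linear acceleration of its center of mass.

a ≈ 2.99 m/s²

Translation along the incline: Mg sinθ − f = Ma.
Rotation about the center: fR = Iα with I = MR². No-slip gives a = αR, so f = (I/R²)a = M a.
Substituting: Mg sinθ = (1 + 1.000)Ma, so a = g sinθ/(1 + 1.000) = (9.81) sin 37.6° / 2.000 = 2.993 m/s².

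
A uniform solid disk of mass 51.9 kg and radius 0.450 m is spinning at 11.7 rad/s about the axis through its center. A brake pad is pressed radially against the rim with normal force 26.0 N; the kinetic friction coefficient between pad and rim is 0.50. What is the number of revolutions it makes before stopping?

≈ 9.79 revolutions

I = ½MR² = (1/2)(51.9)(0.450)² = 5.255 kg·m².
Friction force f = μN = (0.50)(26.0) = 13.00 N at the rim; torque magnitude τ = fR = 5.850 N·m, opposing ω.
|α| = τ/I = 5.850/5.255 = 1.113 rad/s² (deceleration).
ω² = ω₀² − 2|α|θ with ω = 0 ⇒ θ = ω₀²/(2|α|) = 61.48 rad = 9.785 rev.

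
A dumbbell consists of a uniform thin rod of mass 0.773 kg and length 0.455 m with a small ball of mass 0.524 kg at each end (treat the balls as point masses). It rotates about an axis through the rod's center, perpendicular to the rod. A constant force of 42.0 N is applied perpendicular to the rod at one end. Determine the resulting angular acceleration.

α ≈ 141 rad/s²

I_rod = (1/12)ML² = (1/12)(0.773)(0.455)² = 0.01334 kg·m².
I_balls = 2·m·(L/2)² = 2(0.524)(0.2275)² = 0.05424 kg·m².
Total I = 0.06758 kg·m².
τ = F·(L/2) = (42.0)(0.228) = 9.555 N·m.
α = τ/I = 9.555/0.06758 = 141.4 rad/s².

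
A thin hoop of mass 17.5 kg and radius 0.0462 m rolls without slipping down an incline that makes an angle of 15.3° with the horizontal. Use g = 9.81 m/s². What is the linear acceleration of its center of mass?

a ≈ 1.29 m/s²

Translation along the incline: Mg sinθ − f = Ma.
Rotation about the center: fR = Iα with I = MR². No-slip gives a = αR, so f = (I/R²)a = M a.
Substituting: Mg sinθ = (1 + 1.000)Ma, so a = g sinθ/(1 + 1.000) = (9.81) sin 15.3° / 2.000 = 1.294 m/s².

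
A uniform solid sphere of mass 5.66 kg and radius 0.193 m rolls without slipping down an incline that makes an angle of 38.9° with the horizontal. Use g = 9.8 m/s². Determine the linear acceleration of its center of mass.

a ≈ 4.40 m/s²

Translation along the incline: Mg sinθ − f = Ma.
Rotation about the center: fR = Iα with I = (2/5)MR². No-slip gives a = αR, so f = (I/R²)a = (2/5)M a.
Substituting: Mg sinθ = (1 + 0.4000)Ma, so a = g sinθ/(1 + 0.4000) = (9.8) sin 38.9° / 1.400 = 4.396 m/s².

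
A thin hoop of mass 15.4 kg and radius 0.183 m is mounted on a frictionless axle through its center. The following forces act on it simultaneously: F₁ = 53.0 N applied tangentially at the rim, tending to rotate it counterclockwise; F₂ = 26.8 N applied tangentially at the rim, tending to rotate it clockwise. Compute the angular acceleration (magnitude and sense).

α ≈ 9.30 rad/s², counterclockwise

I = MR² = (15.4)(0.183)² = 0.5157 kg·m².
Taking counterclockwise as positive: τ₁ = +(53.0)(0.183) = +9.699 N·m; τ₂ = −(26.8)(0.183) = −4.904 N·m.
Net torque τ = 4.795 N·m.
α = τ/I = 4.795/0.5157 = 9.297 rad/s².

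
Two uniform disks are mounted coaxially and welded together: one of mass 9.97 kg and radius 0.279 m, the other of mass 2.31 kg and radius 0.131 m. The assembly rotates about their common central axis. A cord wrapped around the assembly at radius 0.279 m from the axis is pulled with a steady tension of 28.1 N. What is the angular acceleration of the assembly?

α ≈ 19.2 rad/s²

I = ½M₁R₁² + ½M₂R₂² = ½(9.97)(0.279)² + ½(2.31)(0.131)² = 0.4079 kg·m².
τ = F r = (28.1)(0.279) = 7.840 N·m.
α = τ/I = 7.840/0.4079 = 19.22 rad/s².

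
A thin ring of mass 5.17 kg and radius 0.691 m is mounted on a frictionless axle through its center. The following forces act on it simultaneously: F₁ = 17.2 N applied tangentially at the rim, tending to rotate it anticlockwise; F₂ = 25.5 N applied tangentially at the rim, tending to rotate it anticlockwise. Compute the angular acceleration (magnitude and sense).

I = MR² = (5.17)(0.691)² = 2.469 kg·m².
Taking anticlockwise as positive: τ₁ = +(17.2)(0.691) = +11.89 N·m; τ₂ = +(25.5)(0.691) = +17.62 N·m.
Net torque τ = 29.51 N·m.
α = τ/I = 29.51/2.469 = 11.95 rad/s².

α ≈ 12.0 rad/s², anticlockwise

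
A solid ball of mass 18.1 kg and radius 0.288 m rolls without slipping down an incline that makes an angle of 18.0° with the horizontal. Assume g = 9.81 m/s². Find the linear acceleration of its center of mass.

a ≈ 2.17 m/s²

Translation along the incline: Mg sinθ − f = Ma.
Rotation about the center: fR = Iα with I = (2/5)MR². No-slip gives a = αR, so f = (I/R²)a = (2/5)M a.
Substituting: Mg sinθ = (1 + 0.4000)Ma, so a = g sinθ/(1 + 0.4000) = (9.81) sin 18.0° / 1.400 = 2.165 m/s².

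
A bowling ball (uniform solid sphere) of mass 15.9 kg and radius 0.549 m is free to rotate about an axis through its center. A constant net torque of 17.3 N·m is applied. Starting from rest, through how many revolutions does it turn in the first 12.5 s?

I = (2/5)MR² = (2/5)(15.9)(0.549)² = 1.917 kg·m².
α = τ/I = 17.3/1.917 = 9.025 rad/s².
θ = ½αt² = ½(9.025)(12.5)² = 705.1 rad.
Revolutions = θ/(2π) = 112.2.

≈ 112 revolutions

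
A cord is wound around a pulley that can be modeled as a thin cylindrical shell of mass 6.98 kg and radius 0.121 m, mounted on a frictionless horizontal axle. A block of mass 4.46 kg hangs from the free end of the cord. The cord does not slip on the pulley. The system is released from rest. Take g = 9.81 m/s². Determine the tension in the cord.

I = MR² = (6.98)(0.121)² = 0.1022 kg·m².
Block: mg − T = ma. Pulley: TR = Iα. No-slip: a = αR, so T = (I/R²)a = 6.980·a.
Then mg = (m + 6.980)a, so a = (4.46)(9.81)/(4.46 + 6.980) = 3.825 m/s².
T = 6.980·a = 26.70 N.

T ≈ 26.7 N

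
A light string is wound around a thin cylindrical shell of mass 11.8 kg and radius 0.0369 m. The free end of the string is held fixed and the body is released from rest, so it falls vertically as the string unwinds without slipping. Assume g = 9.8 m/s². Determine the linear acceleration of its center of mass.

a ≈ 4.90 m/s²

Translation: Mg − T = Ma. Rotation about the center: TR = Iα with I = MR².
With a = αR: T = (I/R²)a = M a, so Mg = (1 + 1.000)Ma.
a = g/(1 + 1.000) = 9.8/2.000 = 4.900 m/s².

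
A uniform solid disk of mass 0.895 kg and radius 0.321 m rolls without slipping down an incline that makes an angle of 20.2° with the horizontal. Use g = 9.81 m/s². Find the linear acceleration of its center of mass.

Translation along the incline: Mg sinθ − f = Ma.
Rotation about the center: fR = Iα with I = ½MR². No-slip gives a = αR, so f = (I/R²)a = (1/2)M a.
Substituting: Mg sinθ = (1 + 0.5000)Ma, so a = g sinθ/(1 + 0.5000) = (9.81) sin 20.2° / 1.500 = 2.258 m/s².

a ≈ 2.26 m/s²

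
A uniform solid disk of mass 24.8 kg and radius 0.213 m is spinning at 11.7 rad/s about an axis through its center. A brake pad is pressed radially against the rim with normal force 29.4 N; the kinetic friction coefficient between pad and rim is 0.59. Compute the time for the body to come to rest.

I = ½MR² = (1/2)(24.8)(0.213)² = 0.5626 kg·m².
Friction force f = μN = (0.59)(29.4) = 17.35 N at the rim; torque magnitude τ = fR = 3.695 N·m, opposing ω.
|α| = τ/I = 3.695/0.5626 = 6.567 rad/s² (deceleration).
0 = ω₀ − |α|t ⇒ t = ω₀/|α| = 11.7/6.567 = 1.782 s.

t ≈ 1.78 s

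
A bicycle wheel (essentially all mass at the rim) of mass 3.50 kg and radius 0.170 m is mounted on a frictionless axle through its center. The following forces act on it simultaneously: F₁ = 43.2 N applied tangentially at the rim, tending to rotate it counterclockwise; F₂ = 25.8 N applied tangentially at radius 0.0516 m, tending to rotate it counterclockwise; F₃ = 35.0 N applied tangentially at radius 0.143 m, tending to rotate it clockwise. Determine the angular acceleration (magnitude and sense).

α ≈ 36.3 rad/s², counterclockwise

I = MR² = (3.50)(0.170)² = 0.1012 kg·m².
Taking counterclockwise as positive: τ₁ = +(43.2)(0.170) = +7.344 N·m; τ₂ = +(25.8)(0.0516) = +1.331 N·m; τ₃ = −(35.0)(0.143) = −5.005 N·m.
Net torque τ = 3.670 N·m.
α = τ/I = 3.670/0.1012 = 36.29 rad/s².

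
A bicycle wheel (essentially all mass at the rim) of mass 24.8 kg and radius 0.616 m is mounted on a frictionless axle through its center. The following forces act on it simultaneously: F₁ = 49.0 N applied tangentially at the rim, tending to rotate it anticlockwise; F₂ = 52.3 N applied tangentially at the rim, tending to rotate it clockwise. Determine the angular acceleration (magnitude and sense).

α ≈ 0.216 rad/s², clockwise

I = MR² = (24.8)(0.616)² = 9.411 kg·m².
Taking anticlockwise as positive: τ₁ = +(49.0)(0.616) = +30.18 N·m; τ₂ = −(52.3)(0.616) = −32.22 N·m.
Net torque τ = -2.033 N·m.
α = τ/I = -2.033/9.411 = -0.2160 rad/s².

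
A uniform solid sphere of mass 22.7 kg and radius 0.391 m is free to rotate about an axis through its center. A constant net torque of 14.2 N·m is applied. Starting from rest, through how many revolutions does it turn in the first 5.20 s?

≈ 22.0 revolutions

I = (2/5)MR² = (2/5)(22.7)(0.391)² = 1.388 kg·m².
α = τ/I = 14.2/1.388 = 10.23 rad/s².
θ = ½αt² = ½(10.23)(5.20)² = 138.3 rad.
Revolutions = θ/(2π) = 22.01.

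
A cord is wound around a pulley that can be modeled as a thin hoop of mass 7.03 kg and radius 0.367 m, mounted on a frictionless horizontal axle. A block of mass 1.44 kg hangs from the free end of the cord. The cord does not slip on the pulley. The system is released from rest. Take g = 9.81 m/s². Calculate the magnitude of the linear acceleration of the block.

I = MR² = (7.03)(0.367)² = 0.9469 kg·m².
Block: mg − T = ma. Pulley: TR = Iα. No-slip: a = αR, so T = (I/R²)a = 7.030·a.
Then mg = (m + 7.030)a, so a = (1.44)(9.81)/(1.44 + 7.030) = 1.668 m/s².

a ≈ 1.67 m/s²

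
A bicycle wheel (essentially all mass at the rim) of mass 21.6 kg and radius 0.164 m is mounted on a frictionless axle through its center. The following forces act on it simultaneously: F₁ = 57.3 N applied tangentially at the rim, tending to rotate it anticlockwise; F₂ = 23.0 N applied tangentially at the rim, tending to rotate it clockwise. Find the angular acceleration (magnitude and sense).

α ≈ 9.68 rad/s², anticlockwise

I = MR² = (21.6)(0.164)² = 0.5810 kg·m².
Taking anticlockwise as positive: τ₁ = +(57.3)(0.164) = +9.397 N·m; τ₂ = −(23.0)(0.164) = −3.772 N·m.
Net torque τ = 5.625 N·m.
α = τ/I = 5.625/0.5810 = 9.683 rad/s².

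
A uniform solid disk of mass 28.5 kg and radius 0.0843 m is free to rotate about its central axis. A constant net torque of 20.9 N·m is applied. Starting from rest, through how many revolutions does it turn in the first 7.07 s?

I = ½MR² = (1/2)(28.5)(0.0843)² = 0.1013 kg·m².
α = τ/I = 20.9/0.1013 = 206.4 rad/s².
θ = ½αt² = ½(206.4)(7.07)² = 5158 rad.
Revolutions = θ/(2π) = 820.9.

≈ 821 revolutions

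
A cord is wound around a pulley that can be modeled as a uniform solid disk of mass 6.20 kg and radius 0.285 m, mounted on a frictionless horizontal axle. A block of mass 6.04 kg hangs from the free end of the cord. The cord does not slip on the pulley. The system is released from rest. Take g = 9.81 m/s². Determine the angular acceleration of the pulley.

α ≈ 22.7 rad/s²

I = ½MR² = (1/2)(6.20)(0.285)² = 0.2518 kg·m².
Block: mg − T = ma. Pulley: TR = Iα. No-slip: a = αR, so T = (I/R²)a = 3.100·a.
Then mg = (m + 3.100)a, so a = (6.04)(9.81)/(6.04 + 3.100) = 6.483 m/s².
α = a/R = 6.483/0.285 = 22.75 rad/s².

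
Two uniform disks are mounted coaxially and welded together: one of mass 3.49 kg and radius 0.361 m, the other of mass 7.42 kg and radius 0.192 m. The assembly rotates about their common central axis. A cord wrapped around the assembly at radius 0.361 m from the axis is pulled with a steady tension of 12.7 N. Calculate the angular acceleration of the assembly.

I = ½M₁R₁² + ½M₂R₂² = ½(3.49)(0.361)² + ½(7.42)(0.192)² = 0.3642 kg·m².
τ = F r = (12.7)(0.361) = 4.585 N·m.
α = τ/I = 4.585/0.3642 = 12.59 rad/s².

α ≈ 12.6 rad/s²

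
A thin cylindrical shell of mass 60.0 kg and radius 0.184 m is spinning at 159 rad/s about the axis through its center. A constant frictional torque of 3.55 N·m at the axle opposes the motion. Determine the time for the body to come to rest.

I = MR² = (60.0)(0.184)² = 2.031 kg·m².
The net torque has magnitude 3.55 N·m, opposing ω.
|α| = τ/I = 3.550/2.031 = 1.748 rad/s² (deceleration).
0 = ω₀ − |α|t ⇒ t = ω₀/|α| = 159/1.748 = 90.98 s.

t ≈ 91.0 s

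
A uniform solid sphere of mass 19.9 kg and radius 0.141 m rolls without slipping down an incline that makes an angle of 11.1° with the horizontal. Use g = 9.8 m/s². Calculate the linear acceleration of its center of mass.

a ≈ 1.35 m/s²

Translation along the incline: Mg sinθ − f = Ma.
Rotation about the center: fR = Iα with I = (2/5)MR². No-slip gives a = αR, so f = (I/R²)a = (2/5)M a.
Substituting: Mg sinθ = (1 + 0.4000)Ma, so a = g sinθ/(1 + 0.4000) = (9.8) sin 11.1° / 1.400 = 1.348 m/s².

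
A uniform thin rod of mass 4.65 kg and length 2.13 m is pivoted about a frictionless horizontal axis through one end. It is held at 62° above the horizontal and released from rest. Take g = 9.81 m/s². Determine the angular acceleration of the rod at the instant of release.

α ≈ 3.24 rad/s²

About the pivot, I = (1/3)ML² = (1/3)(4.65)(2.13)² = 7.032 kg·m².
The weight acts at the center, a distance L/2 = 1.065 m from the pivot; τ = Mg(L/2) cos 62° = 22.81 N·m.
α = τ/I = 22.81/7.032 = 3.243 rad/s².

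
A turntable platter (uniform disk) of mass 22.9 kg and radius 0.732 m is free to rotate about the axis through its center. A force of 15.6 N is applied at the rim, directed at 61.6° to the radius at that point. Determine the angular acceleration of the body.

I = ½MR² = (1/2)(22.9)(0.732)² = 6.135 kg·m².
Only the tangential component produces torque: τ = F R sinθ = (15.6)(0.732) sin 61.6° = 10.04 N·m.
Newton's second law for rotation, τ = Iα, gives α = τ/I = 10.04/6.135 = 1.637 rad/s².

α ≈ 1.64 rad/s²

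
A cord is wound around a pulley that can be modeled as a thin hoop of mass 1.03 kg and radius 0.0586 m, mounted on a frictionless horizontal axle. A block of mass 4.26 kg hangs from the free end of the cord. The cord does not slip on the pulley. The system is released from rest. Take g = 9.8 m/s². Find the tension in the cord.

T ≈ 8.13 N

I = MR² = (1.03)(0.0586)² = 0.003537 kg·m².
Block: mg − T = ma. Pulley: TR = Iα. No-slip: a = αR, so T = (I/R²)a = 1.030·a.
Then mg = (m + 1.030)a, so a = (4.26)(9.8)/(4.26 + 1.030) = 7.892 m/s².
T = 1.030·a = 8.129 N.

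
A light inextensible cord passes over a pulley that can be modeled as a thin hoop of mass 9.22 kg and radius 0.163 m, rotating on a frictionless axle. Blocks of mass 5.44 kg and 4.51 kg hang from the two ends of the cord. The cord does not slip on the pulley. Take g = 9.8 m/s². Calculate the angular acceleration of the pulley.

α ≈ 2.92 rad/s²

I = MR² = (9.22)(0.163)² = 0.2450 kg·m².
Heavier block: m₁g − T₁ = m₁a. Lighter block: T₂ − m₂g = m₂a.
Pulley: (T₁ − T₂)R = Iα = I(a/R), so T₁ − T₂ = (I/R²)a = 1·M_p a = 9.220·a.
Adding the three: (m₁ − m₂)g = (m₁ + m₂ + 9.220)a, so a = (5.44 − 4.51)(9.8)/(5.44 + 4.51 + 9.220) = 0.4754 m/s².
α = a/R = 0.4754/0.163 = 2.917 rad/s².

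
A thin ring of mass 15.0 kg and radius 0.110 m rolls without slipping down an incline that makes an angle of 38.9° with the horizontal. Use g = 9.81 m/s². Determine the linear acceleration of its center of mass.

Translation along the incline: Mg sinθ − f = Ma.
Rotation about the center: fR = Iα with I = MR². No-slip gives a = αR, so f = (I/R²)a = M a.
Substituting: Mg sinθ = (1 + 1.000)Ma, so a = g sinθ/(1 + 1.000) = (9.81) sin 38.9° / 2.000 = 3.080 m/s².

a ≈ 3.08 m/s²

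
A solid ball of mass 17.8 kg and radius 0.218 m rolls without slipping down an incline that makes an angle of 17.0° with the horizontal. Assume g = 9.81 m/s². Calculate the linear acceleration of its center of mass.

Translation along the incline: Mg sinθ − f = Ma.
Rotation about the center: fR = Iα with I = (2/5)MR². No-slip gives a = αR, so f = (I/R²)a = (2/5)M a.
Substituting: Mg sinθ = (1 + 0.4000)Ma, so a = g sinθ/(1 + 0.4000) = (9.81) sin 17.0° / 1.400 = 2.049 m/s².

a ≈ 2.05 m/s²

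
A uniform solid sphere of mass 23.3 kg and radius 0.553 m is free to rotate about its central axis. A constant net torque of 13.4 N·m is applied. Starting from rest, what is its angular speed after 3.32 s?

ω ≈ 15.6 rad/s

I = (2/5)MR² = (2/5)(23.3)(0.553)² = 2.850 kg·m².
α = τ/I = 13.4/2.850 = 4.702 rad/s².
ω = ω₀ + αt = 0 + (4.702)(3.32) = 15.61 rad/s.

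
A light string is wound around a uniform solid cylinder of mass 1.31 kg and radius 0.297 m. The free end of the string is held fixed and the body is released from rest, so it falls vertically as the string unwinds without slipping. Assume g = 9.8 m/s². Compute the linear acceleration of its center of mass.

a ≈ 6.53 m/s²

Translation: Mg − T = Ma. Rotation about the center: TR = Iα with I = ½MR².
With a = αR: T = (I/R²)a = (1/2)M a, so Mg = (1 + 0.5000)Ma.
a = g/(1 + 0.5000) = 9.8/1.500 = 6.533 m/s².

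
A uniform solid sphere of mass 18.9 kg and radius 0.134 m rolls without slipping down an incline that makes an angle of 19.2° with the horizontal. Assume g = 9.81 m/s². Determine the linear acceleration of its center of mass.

Translation along the incline: Mg sinθ − f = Ma.
Rotation about the center: fR = Iα with I = (2/5)MR². No-slip gives a = αR, so f = (I/R²)a = (2/5)M a.
Substituting: Mg sinθ = (1 + 0.4000)Ma, so a = g sinθ/(1 + 0.4000) = (9.81) sin 19.2° / 1.400 = 2.304 m/s².

a ≈ 2.30 m/s²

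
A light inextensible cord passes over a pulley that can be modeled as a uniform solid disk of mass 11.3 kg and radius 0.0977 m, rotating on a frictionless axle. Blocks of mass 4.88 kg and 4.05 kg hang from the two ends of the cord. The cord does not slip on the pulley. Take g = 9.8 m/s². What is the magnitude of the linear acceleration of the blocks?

a ≈ 0.558 m/s²

I = ½MR² = (1/2)(11.3)(0.0977)² = 0.05393 kg·m².
Heavier block: m₁g − T₁ = m₁a. Lighter block: T₂ − m₂g = m₂a.
Pulley: (T₁ − T₂)R = Iα = I(a/R), so T₁ − T₂ = (I/R²)a = (1/2)M_p a = 5.650·a.
Adding the three: (m₁ − m₂)g = (m₁ + m₂ + 5.650)a, so a = (4.88 − 4.05)(9.8)/(4.88 + 4.05 + 5.650) = 0.5579 m/s².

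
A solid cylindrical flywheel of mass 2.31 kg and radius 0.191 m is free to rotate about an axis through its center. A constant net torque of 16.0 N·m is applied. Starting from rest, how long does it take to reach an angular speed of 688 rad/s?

I = ½MR² = (1/2)(2.31)(0.191)² = 0.04214 kg·m².
α = τ/I = 16.0/0.04214 = 379.7 rad/s².
ω = αt ⇒ t = ω/α = 688/379.7 = 1.812 s.

t ≈ 1.81 s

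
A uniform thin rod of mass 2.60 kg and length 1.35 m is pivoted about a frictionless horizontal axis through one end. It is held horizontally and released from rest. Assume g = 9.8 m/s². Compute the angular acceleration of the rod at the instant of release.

About the pivot, I = (1/3)ML² = (1/3)(2.60)(1.35)² = 1.580 kg·m².
The weight acts at the center, a distance L/2 = 0.6750 m from the pivot; τ = Mg(L/2) = 17.20 N·m.
α = τ/I = 17.20/1.580 = 10.89 rad/s².

α ≈ 10.9 rad/s²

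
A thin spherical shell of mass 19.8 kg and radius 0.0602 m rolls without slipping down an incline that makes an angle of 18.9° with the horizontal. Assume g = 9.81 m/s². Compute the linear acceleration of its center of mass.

Translation along the incline: Mg sinθ − f = Ma.
Rotation about the center: fR = Iα with I = (2/3)MR². No-slip gives a = αR, so f = (I/R²)a = (2/3)M a.
Substituting: Mg sinθ = (1 + 0.6667)Ma, so a = g sinθ/(1 + 0.6667) = (9.81) sin 18.9° / 1.667 = 1.907 m/s².

a ≈ 1.91 m/s²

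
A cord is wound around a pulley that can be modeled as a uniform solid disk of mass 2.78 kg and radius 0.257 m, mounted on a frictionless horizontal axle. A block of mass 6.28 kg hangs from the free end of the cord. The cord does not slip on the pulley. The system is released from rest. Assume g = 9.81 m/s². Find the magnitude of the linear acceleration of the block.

a ≈ 8.03 m/s²

I = ½MR² = (1/2)(2.78)(0.257)² = 0.09181 kg·m².
Block: mg − T = ma. Pulley: TR = Iα. No-slip: a = αR, so T = (I/R²)a = 1.390·a.
Then mg = (m + 1.390)a, so a = (6.28)(9.81)/(6.28 + 1.390) = 8.032 m/s².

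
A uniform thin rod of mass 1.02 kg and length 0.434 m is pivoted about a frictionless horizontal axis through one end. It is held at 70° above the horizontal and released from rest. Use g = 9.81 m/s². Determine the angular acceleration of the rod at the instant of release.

About the pivot, I = (1/3)ML² = (1/3)(1.02)(0.434)² = 0.06404 kg·m².
The weight acts at the center, a distance L/2 = 0.2170 m from the pivot; τ = Mg(L/2) cos 70° = 0.7426 N·m.
α = τ/I = 0.7426/0.06404 = 11.60 rad/s².
(Equivalently α = (3g/(2L)) cos 70° = 11.60 rad/s².)

α ≈ 11.6 rad/s²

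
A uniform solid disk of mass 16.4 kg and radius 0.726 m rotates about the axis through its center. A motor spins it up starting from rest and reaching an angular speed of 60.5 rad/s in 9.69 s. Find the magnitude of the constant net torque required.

I = ½MR² = (1/2)(16.4)(0.726)² = 4.322 kg·m².
α = Δω/Δt = (60.5 − 0)/9.69 = 6.244 rad/s².
τ = Iα = (4.322)(6.244) = 26.98 N·m.

τ ≈ 27.0 N·m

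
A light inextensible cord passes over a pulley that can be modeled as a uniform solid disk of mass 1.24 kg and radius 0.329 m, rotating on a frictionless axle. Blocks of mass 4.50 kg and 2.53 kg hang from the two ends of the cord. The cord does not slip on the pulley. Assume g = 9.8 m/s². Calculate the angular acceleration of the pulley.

I = ½MR² = (1/2)(1.24)(0.329)² = 0.06711 kg·m².
Heavier block: m₁g − T₁ = m₁a. Lighter block: T₂ − m₂g = m₂a.
Pulley: (T₁ − T₂)R = Iα = I(a/R), so T₁ − T₂ = (I/R²)a = (1/2)M_p a = 0.6200·a.
Adding the three: (m₁ − m₂)g = (m₁ + m₂ + 0.6200)a, so a = (4.50 − 2.53)(9.8)/(4.50 + 2.53 + 0.6200) = 2.524 m/s².
α = a/R = 2.524/0.329 = 7.671 rad/s².

α ≈ 7.67 rad/s²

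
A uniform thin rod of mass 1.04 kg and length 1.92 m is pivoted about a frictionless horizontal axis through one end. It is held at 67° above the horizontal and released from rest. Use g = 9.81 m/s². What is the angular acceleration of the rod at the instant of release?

α ≈ 2.99 rad/s²

About the pivot, I = (1/3)ML² = (1/3)(1.04)(1.92)² = 1.278 kg·m².
The weight acts at the center, a distance L/2 = 0.9600 m from the pivot; τ = Mg(L/2) cos 67° = 3.827 N·m.
α = τ/I = 3.827/1.278 = 2.995 rad/s².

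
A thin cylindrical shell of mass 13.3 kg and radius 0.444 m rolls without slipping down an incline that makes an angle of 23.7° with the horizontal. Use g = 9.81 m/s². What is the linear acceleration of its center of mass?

a ≈ 1.97 m/s²

Translation along the incline: Mg sinθ − f = Ma.
Rotation about the center: fR = Iα with I = MR². No-slip gives a = αR, so f = (I/R²)a = M a.
Substituting: Mg sinθ = (1 + 1.000)Ma, so a = g sinθ/(1 + 1.000) = (9.81) sin 23.7° / 2.000 = 1.972 m/s².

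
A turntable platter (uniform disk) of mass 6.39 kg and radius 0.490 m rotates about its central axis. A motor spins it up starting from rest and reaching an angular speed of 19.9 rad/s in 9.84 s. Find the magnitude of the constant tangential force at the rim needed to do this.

F ≈ 3.17 N

I = ½MR² = (1/2)(6.39)(0.490)² = 0.7671 kg·m².
α = Δω/Δt = (19.9 − 0)/9.84 = 2.022 rad/s².
The required torque is τ = Iα = (0.7671)(2.022) = 1.551 N·m.
A tangential force at the rim gives τ = FR, so F = τ/R = 1.551/0.490 = 3.166 N.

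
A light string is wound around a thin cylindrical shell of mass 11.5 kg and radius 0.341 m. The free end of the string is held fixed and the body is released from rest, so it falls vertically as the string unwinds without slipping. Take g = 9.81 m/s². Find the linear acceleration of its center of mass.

Translation: Mg − T = Ma. Rotation about the center: TR = Iα with I = MR².
With a = αR: T = (I/R²)a = M a, so Mg = (1 + 1.000)Ma.
a = g/(1 + 1.000) = 9.81/2.000 = 4.905 m/s².

a ≈ 4.91 m/s²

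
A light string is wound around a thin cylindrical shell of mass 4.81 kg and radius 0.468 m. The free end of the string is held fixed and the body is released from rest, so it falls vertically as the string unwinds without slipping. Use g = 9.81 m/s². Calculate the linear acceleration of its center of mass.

a ≈ 4.91 m/s²

Translation: Mg − T = Ma. Rotation about the center: TR = Iα with I = MR².
With a = αR: T = (I/R²)a = M a, so Mg = (1 + 1.000)Ma.
a = g/(1 + 1.000) = 9.81/2.000 = 4.905 m/s².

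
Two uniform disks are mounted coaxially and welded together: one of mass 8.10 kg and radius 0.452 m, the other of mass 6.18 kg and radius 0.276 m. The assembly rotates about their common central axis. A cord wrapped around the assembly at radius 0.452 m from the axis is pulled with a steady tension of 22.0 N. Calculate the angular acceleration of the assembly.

α ≈ 9.36 rad/s²

I = ½M₁R₁² + ½M₂R₂² = ½(8.10)(0.452)² + ½(6.18)(0.276)² = 1.063 kg·m².
τ = F r = (22.0)(0.452) = 9.944 N·m.
α = τ/I = 9.944/1.063 = 9.356 rad/s².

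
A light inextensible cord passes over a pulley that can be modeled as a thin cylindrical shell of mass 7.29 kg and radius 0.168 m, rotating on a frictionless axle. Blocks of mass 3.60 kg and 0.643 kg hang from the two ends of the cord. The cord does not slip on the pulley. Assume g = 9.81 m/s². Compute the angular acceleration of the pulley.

I = MR² = (7.29)(0.168)² = 0.2058 kg·m².
Heavier block: m₁g − T₁ = m₁a. Lighter block: T₂ − m₂g = m₂a.
Pulley: (T₁ − T₂)R = Iα = I(a/R), so T₁ − T₂ = (I/R²)a = 1·M_p a = 7.290·a.
Adding the three: (m₁ − m₂)g = (m₁ + m₂ + 7.290)a, so a = (3.60 − 0.643)(9.81)/(3.60 + 0.643 + 7.290) = 2.515 m/s².
α = a/R = 2.515/0.168 = 14.97 rad/s².

α ≈ 15.0 rad/s²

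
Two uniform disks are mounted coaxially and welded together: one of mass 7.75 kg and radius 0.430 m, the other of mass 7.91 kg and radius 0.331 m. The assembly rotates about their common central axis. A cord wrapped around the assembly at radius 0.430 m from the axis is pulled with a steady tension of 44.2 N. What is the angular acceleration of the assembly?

I = ½M₁R₁² + ½M₂R₂² = ½(7.75)(0.430)² + ½(7.91)(0.331)² = 1.150 kg·m².
τ = F r = (44.2)(0.430) = 19.01 N·m.
α = τ/I = 19.01/1.150 = 16.53 rad/s².

α ≈ 16.5 rad/s²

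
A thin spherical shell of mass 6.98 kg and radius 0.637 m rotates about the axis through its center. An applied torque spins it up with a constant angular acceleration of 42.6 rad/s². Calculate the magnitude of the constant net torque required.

τ ≈ 80.4 N·m

I = (2/3)MR² = (2/3)(6.98)(0.637)² = 1.888 kg·m².
τ = Iα = (1.888)(42.60) = 80.44 N·m.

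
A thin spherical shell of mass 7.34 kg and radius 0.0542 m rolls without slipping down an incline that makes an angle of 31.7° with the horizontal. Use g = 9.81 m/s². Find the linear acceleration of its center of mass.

a ≈ 3.09 m/s²

Translation along the incline: Mg sinθ − f = Ma.
Rotation about the center: fR = Iα with I = (2/3)MR². No-slip gives a = αR, so f = (I/R²)a = (2/3)M a.
Substituting: Mg sinθ = (1 + 0.6667)Ma, so a = g sinθ/(1 + 0.6667) = (9.81) sin 31.7° / 1.667 = 3.093 m/s².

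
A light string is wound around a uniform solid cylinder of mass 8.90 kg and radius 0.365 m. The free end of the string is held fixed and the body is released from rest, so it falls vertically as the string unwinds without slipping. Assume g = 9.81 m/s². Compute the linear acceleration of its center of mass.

Translation: Mg − T = Ma. Rotation about the center: TR = Iα with I = ½MR².
With a = αR: T = (I/R²)a = (1/2)M a, so Mg = (1 + 0.5000)Ma.
a = g/(1 + 0.5000) = 9.81/1.500 = 6.540 m/s².

a ≈ 6.54 m/s²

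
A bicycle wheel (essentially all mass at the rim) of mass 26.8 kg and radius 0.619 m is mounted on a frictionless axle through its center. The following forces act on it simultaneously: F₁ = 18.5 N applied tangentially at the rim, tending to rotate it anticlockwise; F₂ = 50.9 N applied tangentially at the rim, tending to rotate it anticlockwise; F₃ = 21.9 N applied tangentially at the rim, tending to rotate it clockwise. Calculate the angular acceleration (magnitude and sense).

I = MR² = (26.8)(0.619)² = 10.27 kg·m².
Taking anticlockwise as positive: τ₁ = +(18.5)(0.619) = +11.45 N·m; τ₂ = +(50.9)(0.619) = +31.51 N·m; τ₃ = −(21.9)(0.619) = −13.56 N·m.
Net torque τ = 29.40 N·m.
α = τ/I = 29.40/10.27 = 2.863 rad/s².

α ≈ 2.86 rad/s², anticlockwise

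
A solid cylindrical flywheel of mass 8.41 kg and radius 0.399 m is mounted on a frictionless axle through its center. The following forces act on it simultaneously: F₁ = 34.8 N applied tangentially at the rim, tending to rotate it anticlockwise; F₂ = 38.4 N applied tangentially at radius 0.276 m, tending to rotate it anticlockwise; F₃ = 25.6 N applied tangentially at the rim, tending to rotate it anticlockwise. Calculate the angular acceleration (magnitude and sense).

α ≈ 51.8 rad/s², anticlockwise

I = ½MR² = (1/2)(8.41)(0.399)² = 0.6694 kg·m².
Taking anticlockwise as positive: τ₁ = +(34.8)(0.399) = +13.89 N·m; τ₂ = +(38.4)(0.276) = +10.60 N·m; τ₃ = +(25.6)(0.399) = +10.21 N·m.
Net torque τ = 34.70 N·m.
α = τ/I = 34.70/0.6694 = 51.83 rad/s².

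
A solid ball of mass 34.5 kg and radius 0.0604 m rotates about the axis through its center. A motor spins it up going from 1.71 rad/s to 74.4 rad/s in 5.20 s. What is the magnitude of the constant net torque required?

I = (2/5)MR² = (2/5)(34.5)(0.0604)² = 0.05034 kg·m².
α = Δω/Δt = (74.4 − 1.71)/5.20 = 13.98 rad/s².
τ = Iα = (0.05034)(13.98) = 0.7038 N·m.

τ ≈ 0.704 N·m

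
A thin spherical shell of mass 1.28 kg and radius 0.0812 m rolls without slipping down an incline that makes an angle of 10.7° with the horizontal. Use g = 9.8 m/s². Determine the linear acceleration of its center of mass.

a ≈ 1.09 m/s²

Translation along the incline: Mg sinθ − f = Ma.
Rotation about the center: fR = Iα with I = (2/3)MR². No-slip gives a = αR, so f = (I/R²)a = (2/3)M a.
Substituting: Mg sinθ = (1 + 0.6667)Ma, so a = g sinθ/(1 + 0.6667) = (9.8) sin 10.7° / 1.667 = 1.092 m/s².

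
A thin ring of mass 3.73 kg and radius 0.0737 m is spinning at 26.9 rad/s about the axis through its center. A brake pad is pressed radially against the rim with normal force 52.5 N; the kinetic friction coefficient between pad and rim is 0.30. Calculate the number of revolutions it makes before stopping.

≈ 1.01 revolutions

I = MR² = (3.73)(0.0737)² = 0.02026 kg·m².
Friction force f = μN = (0.30)(52.5) = 15.75 N at the rim; torque magnitude τ = fR = 1.161 N·m, opposing ω.
|α| = τ/I = 1.161/0.02026 = 57.29 rad/s² (deceleration).
ω² = ω₀² − 2|α|θ with ω = 0 ⇒ θ = ω₀²/(2|α|) = 6.315 rad = 1.005 rev.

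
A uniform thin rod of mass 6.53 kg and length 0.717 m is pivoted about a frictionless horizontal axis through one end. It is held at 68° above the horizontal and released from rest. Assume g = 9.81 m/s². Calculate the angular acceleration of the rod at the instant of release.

α ≈ 7.69 rad/s²

About the pivot, I = (1/3)ML² = (1/3)(6.53)(0.717)² = 1.119 kg·m².
The weight acts at the center, a distance L/2 = 0.3585 m from the pivot; τ = Mg(L/2) cos 68° = 8.603 N·m.
α = τ/I = 8.603/1.119 = 7.688 rad/s².
(Equivalently α = (3g/(2L)) cos 68° = 7.688 rad/s².)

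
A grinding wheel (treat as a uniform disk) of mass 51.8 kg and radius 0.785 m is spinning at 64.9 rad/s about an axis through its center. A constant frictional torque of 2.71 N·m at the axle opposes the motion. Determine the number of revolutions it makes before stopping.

I = ½MR² = (1/2)(51.8)(0.785)² = 15.96 kg·m².
The net torque has magnitude 2.71 N·m, opposing ω.
|α| = τ/I = 2.710/15.96 = 0.1698 rad/s² (deceleration).
ω² = ω₀² − 2|α|θ with ω = 0 ⇒ θ = ω₀²/(2|α|) = 12400 rad = 1974 rev.

≈ 1970 revolutions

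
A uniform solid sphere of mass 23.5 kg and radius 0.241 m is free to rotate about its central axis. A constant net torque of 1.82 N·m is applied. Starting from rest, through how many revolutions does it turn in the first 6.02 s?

≈ 9.61 revolutions

I = (2/5)MR² = (2/5)(23.5)(0.241)² = 0.5460 kg·m².
α = τ/I = 1.82/0.5460 = 3.334 rad/s².
θ = ½αt² = ½(3.334)(6.02)² = 60.40 rad.
Revolutions = θ/(2π) = 9.614.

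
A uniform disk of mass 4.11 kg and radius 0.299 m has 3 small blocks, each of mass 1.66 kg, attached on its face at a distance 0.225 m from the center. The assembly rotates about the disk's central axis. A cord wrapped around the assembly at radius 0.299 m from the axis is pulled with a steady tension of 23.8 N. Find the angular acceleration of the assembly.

I_disk = ½MR² = ½(4.11)(0.299)² = 0.1837 kg·m².
I_blocks = 3·m·r² = 3(1.66)(0.225)² = 0.2521 kg·m².
Total I = 0.4358 kg·m².
τ = F r = (23.8)(0.299) = 7.116 N·m.
α = τ/I = 7.116/0.4358 = 16.33 rad/s².

α ≈ 16.3 rad/s²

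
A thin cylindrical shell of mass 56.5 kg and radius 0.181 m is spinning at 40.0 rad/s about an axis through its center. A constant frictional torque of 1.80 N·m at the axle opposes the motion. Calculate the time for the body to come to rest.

I = MR² = (56.5)(0.181)² = 1.851 kg·m².
The net torque has magnitude 1.80 N·m, opposing ω.
|α| = τ/I = 1.800/1.851 = 0.9724 rad/s² (deceleration).
0 = ω₀ − |α|t ⇒ t = ω₀/|α| = 40.0/0.9724 = 41.13 s.

t ≈ 41.1 s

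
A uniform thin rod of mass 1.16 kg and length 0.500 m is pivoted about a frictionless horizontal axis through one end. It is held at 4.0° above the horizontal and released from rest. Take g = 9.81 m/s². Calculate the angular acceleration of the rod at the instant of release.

About the pivot, I = (1/3)ML² = (1/3)(1.16)(0.500)² = 0.09667 kg·m².
The weight acts at the center, a distance L/2 = 0.2500 m from the pivot; τ = Mg(L/2) cos 4.0° = 2.838 N·m.
α = τ/I = 2.838/0.09667 = 29.36 rad/s².

α ≈ 29.4 rad/s²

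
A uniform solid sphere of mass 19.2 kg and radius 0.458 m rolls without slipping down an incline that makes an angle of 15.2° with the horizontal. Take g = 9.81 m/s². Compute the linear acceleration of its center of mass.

Translation along the incline: Mg sinθ − f = Ma.
Rotation about the center: fR = Iα with I = (2/5)MR². No-slip gives a = αR, so f = (I/R²)a = (2/5)M a.
Substituting: Mg sinθ = (1 + 0.4000)Ma, so a = g sinθ/(1 + 0.4000) = (9.81) sin 15.2° / 1.400 = 1.837 m/s².

a ≈ 1.84 m/s²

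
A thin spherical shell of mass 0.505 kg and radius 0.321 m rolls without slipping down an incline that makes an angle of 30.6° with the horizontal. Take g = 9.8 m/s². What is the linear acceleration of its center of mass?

Translation along the incline: Mg sinθ − f = Ma.
Rotation about the center: fR = Iα with I = (2/3)MR². No-slip gives a = αR, so f = (I/R²)a = (2/3)M a.
Substituting: Mg sinθ = (1 + 0.6667)Ma, so a = g sinθ/(1 + 0.6667) = (9.8) sin 30.6° / 1.667 = 2.993 m/s².

a ≈ 2.99 m/s²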